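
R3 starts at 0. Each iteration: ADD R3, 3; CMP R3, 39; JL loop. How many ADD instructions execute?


Loop trace (R3 starts at 0, target 39, step 3):
  ADD #1: R3 = 0 + 3 = 3  → 3 < 39, loop
  ADD #2: R3 = 3 + 3 = 6  → 6 < 39, loop
  ADD #3: R3 = 6 + 3 = 9  → 9 < 39, loop
  ADD #4: R3 = 9 + 3 = 12  → 12 < 39, loop
  ADD #5: R3 = 12 + 3 = 15  → 15 < 39, loop
  ADD #6: R3 = 15 + 3 = 18  → 18 < 39, loop
  ADD #7: R3 = 18 + 3 = 21  → 21 < 39, loop
  ADD #8: R3 = 21 + 3 = 24  → 24 < 39, loop
  ADD #9: R3 = 24 + 3 = 27  → 27 < 39, loop
  ADD #10: R3 = 27 + 3 = 30  → 30 < 39, loop
  ADD #11: R3 = 30 + 3 = 33  → 33 < 39, loop
  ADD #12: R3 = 33 + 3 = 36  → 36 < 39, loop
  ADD #13: R3 = 36 + 3 = 39  → 39 >= 39, exit
Total ADD instructions: 13

13


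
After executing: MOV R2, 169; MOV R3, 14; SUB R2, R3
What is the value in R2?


Register state trace:
  MOV R2, 169  → R2 = 169
  MOV R3, 14  → R3 = 14
  SUB R2, R3  → R2 = 169 - 14 = 155
Final: R2 = 155

155


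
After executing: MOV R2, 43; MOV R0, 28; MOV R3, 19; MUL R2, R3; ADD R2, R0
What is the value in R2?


Register state trace:
  MOV R2, 43  → R2 = 43
  MOV R0, 28  → R0 = 28
  MOV R3, 19  → R3 = 19
  MUL R2, R3  → R2 = 43 * 19 = 817
  ADD R2, R0  → R2 = 817 + 28 = 845
Final: R2 = 845

845


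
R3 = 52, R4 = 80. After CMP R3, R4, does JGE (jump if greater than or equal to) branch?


Trace:
  R3 = 52, R4 = 80
  CMP R3, R4  → compares 52 vs 80
  JGE checks: is 52 greater than or equal to 80?
  52 < 80, so condition is false
Branch taken: No

No


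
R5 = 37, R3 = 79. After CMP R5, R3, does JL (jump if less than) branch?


Trace:
  R5 = 37, R3 = 79
  CMP R5, R3  → compares 37 vs 79
  JL checks: is 37 less than 79?
  37 < 79, so condition is true
Branch taken: Yes

Yes


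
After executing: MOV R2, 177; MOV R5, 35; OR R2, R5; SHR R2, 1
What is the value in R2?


Register state trace:
  MOV R2, 177  → R2 = 177 (0b10110001)
  MOV R5, 35  → R5 = 35 (0b00100011)
  OR R2, R5  → R2 = 177 OR 35 = 179 (0b10110011)
  SHR R2, 1  → R2 = 179 >> 1 = 89
Final: R2 = 89

89


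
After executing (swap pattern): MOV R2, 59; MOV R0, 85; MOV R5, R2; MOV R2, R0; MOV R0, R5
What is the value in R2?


Register state trace (swap pattern):
  MOV R2, 59  → R2 = 59
  MOV R0, 85  → R0 = 85
  MOV R5, R2  → R5 = 59  (save R2)
  MOV R2, R0  → R2 = 85  (R2 gets R0's value)
  MOV R0, R5  → R0 = 59  (R0 gets saved value)
Final: R2 = 85

85


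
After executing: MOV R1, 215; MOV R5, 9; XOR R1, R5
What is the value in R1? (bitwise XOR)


Register state trace:
  MOV R1, 215  → R1 = 215 (0b11010111)
  MOV R5, 9  → R5 = 9 (0b00001001)
  XOR R1, R5  → R1 = 215 XOR 9 = 222 (0b11011110)
Final: R1 = 222

222


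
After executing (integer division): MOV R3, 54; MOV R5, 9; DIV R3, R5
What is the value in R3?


Register state trace:
  MOV R3, 54  → R3 = 54
  MOV R5, 9  → R5 = 9
  DIV R3, R5  → R3 = 54 // 9 = 6
Final: R3 = 6

6


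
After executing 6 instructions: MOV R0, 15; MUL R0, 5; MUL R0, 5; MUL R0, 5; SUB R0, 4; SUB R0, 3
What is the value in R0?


Register state trace:
  MOV R0, 15  → R0 = 15
  MUL R0, 5  → R0 = 15 * 5 = 75
  MUL R0, 5  → R0 = 75 * 5 = 375
  MUL R0, 5  → R0 = 375 * 5 = 1875
  SUB R0, 4  → R0 = 1875 - 4 = 1871
  SUB R0, 3  → R0 = 1871 - 3 = 1868
Final: R0 = 1868

1868


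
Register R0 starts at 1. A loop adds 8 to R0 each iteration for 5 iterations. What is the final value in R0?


Starting value: R0 = 1
  Iter 1: R0 = 1 + 8 = 9
  Iter 2: R0 = 9 + 8 = 17
  Iter 3: R0 = 17 + 8 = 25
  Iter 4: R0 = 25 + 8 = 33
  Iter 5: R0 = 33 + 8 = 41
Final: R0 = 41

41


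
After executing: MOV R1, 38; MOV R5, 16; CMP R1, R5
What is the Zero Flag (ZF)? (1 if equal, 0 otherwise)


Register state trace:
  MOV R1, 38  → R1 = 38
  MOV R5, 16  → R5 = 16
  CMP R1, R5  → computes 38 - 16 = 22
  Result is nonzero, so values are not equal
ZF = 0

0


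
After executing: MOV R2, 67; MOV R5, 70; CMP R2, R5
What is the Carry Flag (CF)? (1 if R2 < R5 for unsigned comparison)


Register state trace:
  MOV R2, 67  → R2 = 67
  MOV R5, 70  → R5 = 70
  CMP R2, R5  → unsigned 67 - 70: borrow occurs
  67 < 70, so CF = 1
CF = 1

1


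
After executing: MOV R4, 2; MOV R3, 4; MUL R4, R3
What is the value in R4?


Register state trace:
  MOV R4, 2  → R4 = 2
  MOV R3, 4  → R3 = 4
  MUL R4, R3  → R4 = 2 * 4 = 8
Final: R4 = 8

8


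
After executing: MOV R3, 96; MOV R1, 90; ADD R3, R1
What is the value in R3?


Register state trace:
  MOV R3, 96  → R3 = 96
  MOV R1, 90  → R1 = 90
  ADD R3, R1  → R3 = 96 + 90 = 186
Final: R3 = 186

186


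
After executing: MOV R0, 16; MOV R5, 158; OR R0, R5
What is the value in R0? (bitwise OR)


Register state trace:
  MOV R0, 16  → R0 = 16 (0b00010000)
  MOV R5, 158  → R5 = 158 (0b10011110)
  OR R0, R5   → R0 = 16 OR 158 = 158 (0b10011110)
Final: R0 = 158

158


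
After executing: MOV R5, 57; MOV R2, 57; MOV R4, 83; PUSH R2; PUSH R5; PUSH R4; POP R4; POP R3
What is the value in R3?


Stack trace (top is rightmost):
  MOV R5, 57  → R5 = 57
  MOV R2, 57  → R2 = 57
  MOV R4, 83  → R4 = 83
  PUSH R2  → stack: [57]
  PUSH R5  → stack: [57, 57]
  PUSH R4  → stack: [57, 57, 83]
  POP R4  → R4 = 83, stack: [57, 57]
  POP R3  → R3 = 57, stack: [57]
Final: R3 = 57

57


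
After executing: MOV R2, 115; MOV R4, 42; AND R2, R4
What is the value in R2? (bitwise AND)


Register state trace:
  MOV R2, 115  → R2 = 115 (0b01110011)
  MOV R4, 42  → R4 = 42 (0b00101010)
  AND R2, R4  → R2 = 115 AND 42 = 34 (0b00100010)
Final: R2 = 34

34


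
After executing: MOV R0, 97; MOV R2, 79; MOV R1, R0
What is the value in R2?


Register state trace:
  MOV R0, 97  → R0 = 97
  MOV R2, 79  → R2 = 79
  MOV R1, R0  → R1 = 97
Final: R2 = 79

79


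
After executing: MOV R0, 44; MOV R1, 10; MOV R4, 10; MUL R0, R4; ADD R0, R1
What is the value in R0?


Register state trace:
  MOV R0, 44  → R0 = 44
  MOV R1, 10  → R1 = 10
  MOV R4, 10  → R4 = 10
  MUL R0, R4  → R0 = 44 * 10 = 440
  ADD R0, R1  → R0 = 440 + 10 = 450
Final: R0 = 450

450


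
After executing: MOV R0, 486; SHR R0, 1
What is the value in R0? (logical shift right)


Register state trace:
  MOV R0, 486  → R0 = 486
  SHR R0, 1  → R0 = 486 >> 1 = 486 // 2^1 = 243
Final: R0 = 243

243


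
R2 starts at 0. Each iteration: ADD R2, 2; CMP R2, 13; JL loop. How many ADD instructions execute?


Loop trace (R2 starts at 0, target 13, step 2):
  ADD #1: R2 = 0 + 2 = 2  → 2 < 13, loop
  ADD #2: R2 = 2 + 2 = 4  → 4 < 13, loop
  ADD #3: R2 = 4 + 2 = 6  → 6 < 13, loop
  ADD #4: R2 = 6 + 2 = 8  → 8 < 13, loop
  ADD #5: R2 = 8 + 2 = 10  → 10 < 13, loop
  ADD #6: R2 = 10 + 2 = 12  → 12 < 13, loop
  ADD #7: R2 = 12 + 2 = 14  → 14 >= 13, exit
Total ADD instructions: 7

7


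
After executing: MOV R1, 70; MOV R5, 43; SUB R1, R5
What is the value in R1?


Register state trace:
  MOV R1, 70  → R1 = 70
  MOV R5, 43  → R5 = 43
  SUB R1, R5  → R1 = 70 - 43 = 27
Final: R1 = 27

27


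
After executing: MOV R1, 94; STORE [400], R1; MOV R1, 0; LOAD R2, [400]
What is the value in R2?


Register and memory trace:
  MOV R1, 94  → R1 = 94
  STORE [400], R1  → mem[400] = 94
  MOV R1, 0  → R1 = 0
  LOAD R2, [400]  → R2 = mem[400] = 94
Final: R2 = 94

94


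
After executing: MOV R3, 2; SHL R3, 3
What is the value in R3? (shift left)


Register state trace:
  MOV R3, 2  → R3 = 2
  SHL R3, 3  → R3 = 2 << 3 = 2 * 2^3 = 16
Final: R3 = 16

16


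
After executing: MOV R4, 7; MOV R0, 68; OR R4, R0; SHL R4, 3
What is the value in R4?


Register state trace:
  MOV R4, 7  → R4 = 7 (0b00000111)
  MOV R0, 68  → R0 = 68 (0b01000100)
  OR R4, R0  → R4 = 7 OR 68 = 71 (0b01000111)
  SHL R4, 3  → R4 = 71 << 3 = 568
Final: R4 = 568

568


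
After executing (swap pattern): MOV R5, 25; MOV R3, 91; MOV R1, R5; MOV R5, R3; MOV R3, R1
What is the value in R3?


Register state trace (swap pattern):
  MOV R5, 25  → R5 = 25
  MOV R3, 91  → R3 = 91
  MOV R1, R5  → R1 = 25  (save R5)
  MOV R5, R3  → R5 = 91  (R5 gets R3's value)
  MOV R3, R1  → R3 = 25  (R3 gets saved value)
Final: R3 = 25

25


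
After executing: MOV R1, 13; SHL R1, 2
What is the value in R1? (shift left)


Register state trace:
  MOV R1, 13  → R1 = 13
  SHL R1, 2  → R1 = 13 << 2 = 13 * 2^2 = 52
Final: R1 = 52

52


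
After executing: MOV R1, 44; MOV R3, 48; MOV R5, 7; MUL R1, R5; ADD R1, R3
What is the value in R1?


Register state trace:
  MOV R1, 44  → R1 = 44
  MOV R3, 48  → R3 = 48
  MOV R5, 7  → R5 = 7
  MUL R1, R5  → R1 = 44 * 7 = 308
  ADD R1, R3  → R1 = 308 + 48 = 356
Final: R1 = 356

356


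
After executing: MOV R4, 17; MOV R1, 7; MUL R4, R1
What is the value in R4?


Register state trace:
  MOV R4, 17  → R4 = 17
  MOV R1, 7  → R1 = 7
  MUL R4, R1  → R4 = 17 * 7 = 119
Final: R4 = 119

119


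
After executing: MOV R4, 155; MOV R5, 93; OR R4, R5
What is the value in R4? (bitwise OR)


Register state trace:
  MOV R4, 155  → R4 = 155 (0b10011011)
  MOV R5, 93  → R5 = 93 (0b01011101)
  OR R4, R5   → R4 = 155 OR 93 = 223 (0b11011111)
Final: R4 = 223

223


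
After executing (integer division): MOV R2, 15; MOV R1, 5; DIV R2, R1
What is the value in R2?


Register state trace:
  MOV R2, 15  → R2 = 15
  MOV R1, 5  → R1 = 5
  DIV R2, R1  → R2 = 15 // 5 = 3
Final: R2 = 3

3


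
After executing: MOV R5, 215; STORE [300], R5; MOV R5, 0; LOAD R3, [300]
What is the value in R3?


Register and memory trace:
  MOV R5, 215  → R5 = 215
  STORE [300], R5  → mem[300] = 215
  MOV R5, 0  → R5 = 0
  LOAD R3, [300]  → R3 = mem[300] = 215
Final: R3 = 215

215


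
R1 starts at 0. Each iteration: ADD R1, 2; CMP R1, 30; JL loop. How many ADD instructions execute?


Loop trace (R1 starts at 0, target 30, step 2):
  ADD #1: R1 = 0 + 2 = 2  → 2 < 30, loop
  ADD #2: R1 = 2 + 2 = 4  → 4 < 30, loop
  ADD #3: R1 = 4 + 2 = 6  → 6 < 30, loop
  ADD #4: R1 = 6 + 2 = 8  → 8 < 30, loop
  ADD #5: R1 = 8 + 2 = 10  → 10 < 30, loop
  ADD #6: R1 = 10 + 2 = 12  → 12 < 30, loop
  ADD #7: R1 = 12 + 2 = 14  → 14 < 30, loop
  ADD #8: R1 = 14 + 2 = 16  → 16 < 30, loop
  ADD #9: R1 = 16 + 2 = 18  → 18 < 30, loop
  ADD #10: R1 = 18 + 2 = 20  → 20 < 30, loop
  ADD #11: R1 = 20 + 2 = 22  → 22 < 30, loop
  ADD #12: R1 = 22 + 2 = 24  → 24 < 30, loop
  ADD #13: R1 = 24 + 2 = 26  → 26 < 30, loop
  ADD #14: R1 = 26 + 2 = 28  → 28 < 30, loop
  ADD #15: R1 = 28 + 2 = 30  → 30 >= 30, exit
Total ADD instructions: 15

15


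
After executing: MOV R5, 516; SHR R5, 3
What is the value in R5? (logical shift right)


Register state trace:
  MOV R5, 516  → R5 = 516
  SHR R5, 3  → R5 = 516 >> 3 = 516 // 2^3 = 64
Final: R5 = 64

64


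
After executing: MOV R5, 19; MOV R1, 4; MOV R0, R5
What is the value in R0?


Register state trace:
  MOV R5, 19  → R5 = 19
  MOV R1, 4  → R1 = 4
  MOV R0, R5  → R0 = 19
Final: R0 = 19

19


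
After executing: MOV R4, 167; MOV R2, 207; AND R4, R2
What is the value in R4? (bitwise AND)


Register state trace:
  MOV R4, 167  → R4 = 167 (0b10100111)
  MOV R2, 207  → R2 = 207 (0b11001111)
  AND R4, R2  → R4 = 167 AND 207 = 135 (0b10000111)
Final: R4 = 135

135


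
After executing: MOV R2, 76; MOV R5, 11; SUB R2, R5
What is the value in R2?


Register state trace:
  MOV R2, 76  → R2 = 76
  MOV R5, 11  → R5 = 11
  SUB R2, R5  → R2 = 76 - 11 = 65
Final: R2 = 65

65


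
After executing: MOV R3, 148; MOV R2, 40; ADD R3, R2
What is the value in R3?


Register state trace:
  MOV R3, 148  → R3 = 148
  MOV R2, 40  → R2 = 40
  ADD R3, R2  → R3 = 148 + 40 = 188
Final: R3 = 188

188


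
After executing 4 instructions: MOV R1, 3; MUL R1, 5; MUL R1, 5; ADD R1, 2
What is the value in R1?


Register state trace:
  MOV R1, 3  → R1 = 3
  MUL R1, 5  → R1 = 3 * 5 = 15
  MUL R1, 5  → R1 = 15 * 5 = 75
  ADD R1, 2  → R1 = 75 + 2 = 77
Final: R1 = 77

77


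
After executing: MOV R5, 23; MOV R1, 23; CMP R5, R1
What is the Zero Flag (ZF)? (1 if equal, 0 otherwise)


Register state trace:
  MOV R5, 23  → R5 = 23
  MOV R1, 23  → R1 = 23
  CMP R5, R1  → computes 23 - 23 = 0
  Result is zero, so values are equal
ZF = 1

1


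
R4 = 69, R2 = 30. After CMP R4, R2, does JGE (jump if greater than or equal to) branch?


Trace:
  R4 = 69, R2 = 30
  CMP R4, R2  → compares 69 vs 30
  JGE checks: is 69 greater than or equal to 30?
  69 > 30, so condition is true
Branch taken: Yes

Yes


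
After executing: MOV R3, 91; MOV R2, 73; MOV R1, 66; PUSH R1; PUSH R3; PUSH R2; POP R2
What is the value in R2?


Stack trace (top is rightmost):
  MOV R3, 91  → R3 = 91
  MOV R2, 73  → R2 = 73
  MOV R1, 66  → R1 = 66
  PUSH R1  → stack: [66]
  PUSH R3  → stack: [66, 91]
  PUSH R2  → stack: [66, 91, 73]
  POP R2  → R2 = 73, stack: [66, 91]
Final: R2 = 73

73


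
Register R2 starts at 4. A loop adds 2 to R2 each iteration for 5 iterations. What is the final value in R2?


Starting value: R2 = 4
  Iter 1: R2 = 4 + 2 = 6
  Iter 2: R2 = 6 + 2 = 8
  Iter 3: R2 = 8 + 2 = 10
  Iter 4: R2 = 10 + 2 = 12
  Iter 5: R2 = 12 + 2 = 14
Final: R2 = 14

14


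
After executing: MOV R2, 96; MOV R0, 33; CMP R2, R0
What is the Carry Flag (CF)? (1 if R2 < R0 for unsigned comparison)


Register state trace:
  MOV R2, 96  → R2 = 96
  MOV R0, 33  → R0 = 33
  CMP R2, R0  → unsigned 96 - 33: no borrow
  96 >= 33, so CF = 0
CF = 0

0


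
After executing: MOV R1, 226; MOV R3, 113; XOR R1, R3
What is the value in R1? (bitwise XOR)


Register state trace:
  MOV R1, 226  → R1 = 226 (0b11100010)
  MOV R3, 113  → R3 = 113 (0b01110001)
  XOR R1, R3  → R1 = 226 XOR 113 = 147 (0b10010011)
Final: R1 = 147

147


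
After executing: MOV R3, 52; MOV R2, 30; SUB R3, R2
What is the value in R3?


Register state trace:
  MOV R3, 52  → R3 = 52
  MOV R2, 30  → R2 = 30
  SUB R3, R2  → R3 = 52 - 30 = 22
Final: R3 = 22

22


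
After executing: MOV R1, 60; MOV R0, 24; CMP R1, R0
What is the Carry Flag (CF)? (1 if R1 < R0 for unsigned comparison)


Register state trace:
  MOV R1, 60  → R1 = 60
  MOV R0, 24  → R0 = 24
  CMP R1, R0  → unsigned 60 - 24: no borrow
  60 >= 24, so CF = 0
CF = 0

0


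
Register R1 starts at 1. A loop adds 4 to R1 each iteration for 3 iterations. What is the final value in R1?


Starting value: R1 = 1
  Iter 1: R1 = 1 + 4 = 5
  Iter 2: R1 = 5 + 4 = 9
  Iter 3: R1 = 9 + 4 = 13
Final: R1 = 13

13


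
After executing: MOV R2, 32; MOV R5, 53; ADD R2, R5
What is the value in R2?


Register state trace:
  MOV R2, 32  → R2 = 32
  MOV R5, 53  → R5 = 53
  ADD R2, R5  → R2 = 32 + 53 = 85
Final: R2 = 85

85


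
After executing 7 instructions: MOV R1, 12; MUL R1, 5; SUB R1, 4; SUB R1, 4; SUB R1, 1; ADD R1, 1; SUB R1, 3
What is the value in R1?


Register state trace:
  MOV R1, 12  → R1 = 12
  MUL R1, 5  → R1 = 12 * 5 = 60
  SUB R1, 4  → R1 = 60 - 4 = 56
  SUB R1, 4  → R1 = 56 - 4 = 52
  SUB R1, 1  → R1 = 52 - 1 = 51
  ADD R1, 1  → R1 = 51 + 1 = 52
  SUB R1, 3  → R1 = 52 - 3 = 49
Final: R1 = 49

49


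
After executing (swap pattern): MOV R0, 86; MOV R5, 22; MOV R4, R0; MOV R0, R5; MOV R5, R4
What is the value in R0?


Register state trace (swap pattern):
  MOV R0, 86  → R0 = 86
  MOV R5, 22  → R5 = 22
  MOV R4, R0  → R4 = 86  (save R0)
  MOV R0, R5  → R0 = 22  (R0 gets R5's value)
  MOV R5, R4  → R5 = 86  (R5 gets saved value)
Final: R0 = 22

22


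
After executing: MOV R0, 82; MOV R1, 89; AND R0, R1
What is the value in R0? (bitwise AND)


Register state trace:
  MOV R0, 82  → R0 = 82 (0b01010010)
  MOV R1, 89  → R1 = 89 (0b01011001)
  AND R0, R1  → R0 = 82 AND 89 = 80 (0b01010000)
Final: R0 = 80

80


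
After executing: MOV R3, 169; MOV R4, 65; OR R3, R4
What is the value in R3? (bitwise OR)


Register state trace:
  MOV R3, 169  → R3 = 169 (0b10101001)
  MOV R4, 65  → R4 = 65 (0b01000001)
  OR R3, R4   → R3 = 169 OR 65 = 233 (0b11101001)
Final: R3 = 233

233


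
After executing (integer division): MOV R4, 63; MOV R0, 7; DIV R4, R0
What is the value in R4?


Register state trace:
  MOV R4, 63  → R4 = 63
  MOV R0, 7  → R0 = 7
  DIV R4, R0  → R4 = 63 // 7 = 9
Final: R4 = 9

9


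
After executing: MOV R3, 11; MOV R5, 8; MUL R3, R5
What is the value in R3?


Register state trace:
  MOV R3, 11  → R3 = 11
  MOV R5, 8  → R5 = 8
  MUL R3, R5  → R3 = 11 * 8 = 88
Final: R3 = 88

88


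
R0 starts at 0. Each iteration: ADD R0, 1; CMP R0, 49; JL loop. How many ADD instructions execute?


Loop trace (R0 starts at 0, target 49, step 1):
  ADD #1: R0 = 0 + 1 = 1  → 1 < 49, loop
  ADD #2: R0 = 1 + 1 = 2  → 2 < 49, loop
  ADD #3: R0 = 2 + 1 = 3  → 3 < 49, loop
  ADD #4: R0 = 3 + 1 = 4  → 4 < 49, loop
  ADD #5: R0 = 4 + 1 = 5  → 5 < 49, loop
  ADD #6: R0 = 5 + 1 = 6  → 6 < 49, loop
  ADD #7: R0 = 6 + 1 = 7  → 7 < 49, loop
  ADD #8: R0 = 7 + 1 = 8  → 8 < 49, loop
  ADD #9: R0 = 8 + 1 = 9  → 9 < 49, loop
  ADD #10: R0 = 9 + 1 = 10  → 10 < 49, loop
  ADD #11: R0 = 10 + 1 = 11  → 11 < 49, loop
  ADD #12: R0 = 11 + 1 = 12  → 12 < 49, loop
  ADD #13: R0 = 12 + 1 = 13  → 13 < 49, loop
  ADD #14: R0 = 13 + 1 = 14  → 14 < 49, loop
  ADD #15: R0 = 14 + 1 = 15  → 15 < 49, loop
  ADD #16: R0 = 15 + 1 = 16  → 16 < 49, loop
  ADD #17: R0 = 16 + 1 = 17  → 17 < 49, loop
  ADD #18: R0 = 17 + 1 = 18  → 18 < 49, loop
  ADD #19: R0 = 18 + 1 = 19  → 19 < 49, loop
  ADD #20: R0 = 19 + 1 = 20  → 20 < 49, loop
  ADD #21: R0 = 20 + 1 = 21  → 21 < 49, loop
  ADD #22: R0 = 21 + 1 = 22  → 22 < 49, loop
  ADD #23: R0 = 22 + 1 = 23  → 23 < 49, loop
  ADD #24: R0 = 23 + 1 = 24  → 24 < 49, loop
  ADD #25: R0 = 24 + 1 = 25  → 25 < 49, loop
  ADD #26: R0 = 25 + 1 = 26  → 26 < 49, loop
  ADD #27: R0 = 26 + 1 = 27  → 27 < 49, loop
  ADD #28: R0 = 27 + 1 = 28  → 28 < 49, loop
  ADD #29: R0 = 28 + 1 = 29  → 29 < 49, loop
  ADD #30: R0 = 29 + 1 = 30  → 30 < 49, loop
  ADD #31: R0 = 30 + 1 = 31  → 31 < 49, loop
  ADD #32: R0 = 31 + 1 = 32  → 32 < 49, loop
  ADD #33: R0 = 32 + 1 = 33  → 33 < 49, loop
  ADD #34: R0 = 33 + 1 = 34  → 34 < 49, loop
  ADD #35: R0 = 34 + 1 = 35  → 35 < 49, loop
  ADD #36: R0 = 35 + 1 = 36  → 36 < 49, loop
  ADD #37: R0 = 36 + 1 = 37  → 37 < 49, loop
  ADD #38: R0 = 37 + 1 = 38  → 38 < 49, loop
  ADD #39: R0 = 38 + 1 = 39  → 39 < 49, loop
  ADD #40: R0 = 39 + 1 = 40  → 40 < 49, loop
  ADD #41: R0 = 40 + 1 = 41  → 41 < 49, loop
  ADD #42: R0 = 41 + 1 = 42  → 42 < 49, loop
  ADD #43: R0 = 42 + 1 = 43  → 43 < 49, loop
  ADD #44: R0 = 43 + 1 = 44  → 44 < 49, loop
  ADD #45: R0 = 44 + 1 = 45  → 45 < 49, loop
  ADD #46: R0 = 45 + 1 = 46  → 46 < 49, loop
  ADD #47: R0 = 46 + 1 = 47  → 47 < 49, loop
  ADD #48: R0 = 47 + 1 = 48  → 48 < 49, loop
  ADD #49: R0 = 48 + 1 = 49  → 49 >= 49, exit
Total ADD instructions: 49

49


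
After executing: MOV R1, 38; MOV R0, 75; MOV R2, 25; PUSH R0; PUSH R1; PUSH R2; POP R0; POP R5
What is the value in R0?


Stack trace (top is rightmost):
  MOV R1, 38  → R1 = 38
  MOV R0, 75  → R0 = 75
  MOV R2, 25  → R2 = 25
  PUSH R0  → stack: [75]
  PUSH R1  → stack: [75, 38]
  PUSH R2  → stack: [75, 38, 25]
  POP R0  → R0 = 25, stack: [75, 38]
  POP R5  → R5 = 38, stack: [75]
Final: R0 = 25

25


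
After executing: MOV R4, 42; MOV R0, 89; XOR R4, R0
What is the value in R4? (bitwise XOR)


Register state trace:
  MOV R4, 42  → R4 = 42 (0b00101010)
  MOV R0, 89  → R0 = 89 (0b01011001)
  XOR R4, R0  → R4 = 42 XOR 89 = 115 (0b01110011)
Final: R4 = 115

115


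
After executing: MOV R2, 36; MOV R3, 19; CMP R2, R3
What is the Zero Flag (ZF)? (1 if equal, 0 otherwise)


Register state trace:
  MOV R2, 36  → R2 = 36
  MOV R3, 19  → R3 = 19
  CMP R2, R3  → computes 36 - 19 = 17
  Result is nonzero, so values are not equal
ZF = 0

0


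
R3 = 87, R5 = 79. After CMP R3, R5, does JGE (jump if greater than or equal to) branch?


Trace:
  R3 = 87, R5 = 79
  CMP R3, R5  → compares 87 vs 79
  JGE checks: is 87 greater than or equal to 79?
  87 > 79, so condition is true
Branch taken: Yes

Yes


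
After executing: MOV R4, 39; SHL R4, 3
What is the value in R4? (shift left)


Register state trace:
  MOV R4, 39  → R4 = 39
  SHL R4, 3  → R4 = 39 << 3 = 39 * 2^3 = 312
Final: R4 = 312

312


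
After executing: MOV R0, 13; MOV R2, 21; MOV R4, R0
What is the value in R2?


Register state trace:
  MOV R0, 13  → R0 = 13
  MOV R2, 21  → R2 = 21
  MOV R4, R0  → R4 = 13
Final: R2 = 21

21


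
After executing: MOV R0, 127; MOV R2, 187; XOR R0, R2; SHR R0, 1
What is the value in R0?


Register state trace:
  MOV R0, 127  → R0 = 127 (0b01111111)
  MOV R2, 187  → R2 = 187 (0b10111011)
  XOR R0, R2  → R0 = 127 XOR 187 = 196 (0b11000100)
  SHR R0, 1  → R0 = 196 >> 1 = 98
Final: R0 = 98

98


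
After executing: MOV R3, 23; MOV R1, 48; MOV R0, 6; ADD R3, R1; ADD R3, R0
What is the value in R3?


Register state trace:
  MOV R3, 23  → R3 = 23
  MOV R1, 48  → R1 = 48
  MOV R0, 6  → R0 = 6
  ADD R3, R1  → R3 = 23 + 48 = 71
  ADD R3, R0  → R3 = 71 + 6 = 77
Final: R3 = 77

77


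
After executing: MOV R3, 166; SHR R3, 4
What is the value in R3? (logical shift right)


Register state trace:
  MOV R3, 166  → R3 = 166
  SHR R3, 4  → R3 = 166 >> 4 = 166 // 2^4 = 10
Final: R3 = 10

10


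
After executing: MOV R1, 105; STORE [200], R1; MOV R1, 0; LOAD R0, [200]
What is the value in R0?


Register and memory trace:
  MOV R1, 105  → R1 = 105
  STORE [200], R1  → mem[200] = 105
  MOV R1, 0  → R1 = 0
  LOAD R0, [200]  → R0 = mem[200] = 105
Final: R0 = 105

105


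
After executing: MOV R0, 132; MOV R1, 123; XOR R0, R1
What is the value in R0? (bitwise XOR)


Register state trace:
  MOV R0, 132  → R0 = 132 (0b10000100)
  MOV R1, 123  → R1 = 123 (0b01111011)
  XOR R0, R1  → R0 = 132 XOR 123 = 255 (0b11111111)
Final: R0 = 255

255


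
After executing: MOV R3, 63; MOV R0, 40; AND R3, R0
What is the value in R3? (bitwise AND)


Register state trace:
  MOV R3, 63  → R3 = 63 (0b00111111)
  MOV R0, 40  → R0 = 40 (0b00101000)
  AND R3, R0  → R3 = 63 AND 40 = 40 (0b00101000)
Final: R3 = 40

40


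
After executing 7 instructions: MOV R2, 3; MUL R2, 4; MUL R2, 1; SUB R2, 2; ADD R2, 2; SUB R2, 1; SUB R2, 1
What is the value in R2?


Register state trace:
  MOV R2, 3  → R2 = 3
  MUL R2, 4  → R2 = 3 * 4 = 12
  MUL R2, 1  → R2 = 12 * 1 = 12
  SUB R2, 2  → R2 = 12 - 2 = 10
  ADD R2, 2  → R2 = 10 + 2 = 12
  SUB R2, 1  → R2 = 12 - 1 = 11
  SUB R2, 1  → R2 = 11 - 1 = 10
Final: R2 = 10

10


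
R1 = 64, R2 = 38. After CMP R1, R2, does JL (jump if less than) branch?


Trace:
  R1 = 64, R2 = 38
  CMP R1, R2  → compares 64 vs 38
  JL checks: is 64 less than 38?
  64 > 38, so condition is false
Branch taken: No

No


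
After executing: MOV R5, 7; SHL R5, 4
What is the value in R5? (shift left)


Register state trace:
  MOV R5, 7  → R5 = 7
  SHL R5, 4  → R5 = 7 << 4 = 7 * 2^4 = 112
Final: R5 = 112

112


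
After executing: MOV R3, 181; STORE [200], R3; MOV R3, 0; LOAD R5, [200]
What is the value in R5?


Register and memory trace:
  MOV R3, 181  → R3 = 181
  STORE [200], R3  → mem[200] = 181
  MOV R3, 0  → R3 = 0
  LOAD R5, [200]  → R5 = mem[200] = 181
Final: R5 = 181

181


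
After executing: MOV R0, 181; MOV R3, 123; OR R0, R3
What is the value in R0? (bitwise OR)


Register state trace:
  MOV R0, 181  → R0 = 181 (0b10110101)
  MOV R3, 123  → R3 = 123 (0b01111011)
  OR R0, R3   → R0 = 181 OR 123 = 255 (0b11111111)
Final: R0 = 255

255


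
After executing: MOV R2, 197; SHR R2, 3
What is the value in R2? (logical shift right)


Register state trace:
  MOV R2, 197  → R2 = 197
  SHR R2, 3  → R2 = 197 >> 3 = 197 // 2^3 = 24
Final: R2 = 24

24


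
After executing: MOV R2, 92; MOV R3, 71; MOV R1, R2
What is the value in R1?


Register state trace:
  MOV R2, 92  → R2 = 92
  MOV R3, 71  → R3 = 71
  MOV R1, R2  → R1 = 92
Final: R1 = 92

92


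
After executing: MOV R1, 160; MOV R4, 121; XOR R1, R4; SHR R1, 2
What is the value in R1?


Register state trace:
  MOV R1, 160  → R1 = 160 (0b10100000)
  MOV R4, 121  → R4 = 121 (0b01111001)
  XOR R1, R4  → R1 = 160 XOR 121 = 217 (0b11011001)
  SHR R1, 2  → R1 = 217 >> 2 = 54
Final: R1 = 54

54


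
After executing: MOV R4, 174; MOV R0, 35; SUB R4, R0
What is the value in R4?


Register state trace:
  MOV R4, 174  → R4 = 174
  MOV R0, 35  → R0 = 35
  SUB R4, R0  → R4 = 174 - 35 = 139
Final: R4 = 139

139


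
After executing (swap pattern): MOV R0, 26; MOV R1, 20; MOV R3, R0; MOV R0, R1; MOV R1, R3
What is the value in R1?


Register state trace (swap pattern):
  MOV R0, 26  → R0 = 26
  MOV R1, 20  → R1 = 20
  MOV R3, R0  → R3 = 26  (save R0)
  MOV R0, R1  → R0 = 20  (R0 gets R1's value)
  MOV R1, R3  → R1 = 26  (R1 gets saved value)
Final: R1 = 26

26


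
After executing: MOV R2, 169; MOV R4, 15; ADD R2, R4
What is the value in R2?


Register state trace:
  MOV R2, 169  → R2 = 169
  MOV R4, 15  → R4 = 15
  ADD R2, R4  → R2 = 169 + 15 = 184
Final: R2 = 184

184


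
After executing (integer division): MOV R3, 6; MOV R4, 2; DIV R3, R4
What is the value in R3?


Register state trace:
  MOV R3, 6  → R3 = 6
  MOV R4, 2  → R4 = 2
  DIV R3, R4  → R3 = 6 // 2 = 3
Final: R3 = 3

3


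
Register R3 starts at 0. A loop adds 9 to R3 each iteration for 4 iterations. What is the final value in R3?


Starting value: R3 = 0
  Iter 1: R3 = 0 + 9 = 9
  Iter 2: R3 = 9 + 9 = 18
  Iter 3: R3 = 18 + 9 = 27
  Iter 4: R3 = 27 + 9 = 36
Final: R3 = 36

36


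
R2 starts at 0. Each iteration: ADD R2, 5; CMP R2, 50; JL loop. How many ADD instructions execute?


Loop trace (R2 starts at 0, target 50, step 5):
  ADD #1: R2 = 0 + 5 = 5  → 5 < 50, loop
  ADD #2: R2 = 5 + 5 = 10  → 10 < 50, loop
  ADD #3: R2 = 10 + 5 = 15  → 15 < 50, loop
  ADD #4: R2 = 15 + 5 = 20  → 20 < 50, loop
  ADD #5: R2 = 20 + 5 = 25  → 25 < 50, loop
  ADD #6: R2 = 25 + 5 = 30  → 30 < 50, loop
  ADD #7: R2 = 30 + 5 = 35  → 35 < 50, loop
  ADD #8: R2 = 35 + 5 = 40  → 40 < 50, loop
  ADD #9: R2 = 40 + 5 = 45  → 45 < 50, loop
  ADD #10: R2 = 45 + 5 = 50  → 50 >= 50, exit
Total ADD instructions: 10

10


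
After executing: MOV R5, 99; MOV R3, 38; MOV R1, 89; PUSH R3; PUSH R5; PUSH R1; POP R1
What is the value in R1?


Stack trace (top is rightmost):
  MOV R5, 99  → R5 = 99
  MOV R3, 38  → R3 = 38
  MOV R1, 89  → R1 = 89
  PUSH R3  → stack: [38]
  PUSH R5  → stack: [38, 99]
  PUSH R1  → stack: [38, 99, 89]
  POP R1  → R1 = 89, stack: [38, 99]
Final: R1 = 89

89


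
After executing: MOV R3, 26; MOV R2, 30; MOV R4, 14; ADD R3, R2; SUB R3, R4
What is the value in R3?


Register state trace:
  MOV R3, 26  → R3 = 26
  MOV R2, 30  → R2 = 30
  MOV R4, 14  → R4 = 14
  ADD R3, R2  → R3 = 26 + 30 = 56
  SUB R3, R4  → R3 = 56 - 14 = 42
Final: R3 = 42

42


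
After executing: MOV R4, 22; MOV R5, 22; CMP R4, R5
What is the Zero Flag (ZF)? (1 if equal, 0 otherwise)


Register state trace:
  MOV R4, 22  → R4 = 22
  MOV R5, 22  → R5 = 22
  CMP R4, R5  → computes 22 - 22 = 0
  Result is zero, so values are equal
ZF = 1

1


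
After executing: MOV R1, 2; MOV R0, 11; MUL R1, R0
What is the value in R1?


Register state trace:
  MOV R1, 2  → R1 = 2
  MOV R0, 11  → R0 = 11
  MUL R1, R0  → R1 = 2 * 11 = 22
Final: R1 = 22

22


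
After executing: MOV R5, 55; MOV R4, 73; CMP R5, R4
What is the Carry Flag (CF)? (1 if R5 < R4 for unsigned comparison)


Register state trace:
  MOV R5, 55  → R5 = 55
  MOV R4, 73  → R4 = 73
  CMP R5, R4  → unsigned 55 - 73: borrow occurs
  55 < 73, so CF = 1
CF = 1

1


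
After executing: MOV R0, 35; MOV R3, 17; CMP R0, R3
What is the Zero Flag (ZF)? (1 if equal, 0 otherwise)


Register state trace:
  MOV R0, 35  → R0 = 35
  MOV R3, 17  → R3 = 17
  CMP R0, R3  → computes 35 - 17 = 18
  Result is nonzero, so values are not equal
ZF = 0

0


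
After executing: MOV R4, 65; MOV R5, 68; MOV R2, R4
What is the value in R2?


Register state trace:
  MOV R4, 65  → R4 = 65
  MOV R5, 68  → R5 = 68
  MOV R2, R4  → R2 = 65
Final: R2 = 65

65


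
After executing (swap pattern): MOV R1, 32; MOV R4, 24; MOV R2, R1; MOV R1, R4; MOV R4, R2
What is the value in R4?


Register state trace (swap pattern):
  MOV R1, 32  → R1 = 32
  MOV R4, 24  → R4 = 24
  MOV R2, R1  → R2 = 32  (save R1)
  MOV R1, R4  → R1 = 24  (R1 gets R4's value)
  MOV R4, R2  → R4 = 32  (R4 gets saved value)
Final: R4 = 32

32


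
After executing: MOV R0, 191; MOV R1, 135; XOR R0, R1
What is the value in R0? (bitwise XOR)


Register state trace:
  MOV R0, 191  → R0 = 191 (0b10111111)
  MOV R1, 135  → R1 = 135 (0b10000111)
  XOR R0, R1  → R0 = 191 XOR 135 = 56 (0b00111000)
Final: R0 = 56

56


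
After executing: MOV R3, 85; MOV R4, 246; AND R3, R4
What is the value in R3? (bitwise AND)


Register state trace:
  MOV R3, 85  → R3 = 85 (0b01010101)
  MOV R4, 246  → R4 = 246 (0b11110110)
  AND R3, R4  → R3 = 85 AND 246 = 84 (0b01010100)
Final: R3 = 84

84


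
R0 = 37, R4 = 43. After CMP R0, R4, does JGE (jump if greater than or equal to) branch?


Trace:
  R0 = 37, R4 = 43
  CMP R0, R4  → compares 37 vs 43
  JGE checks: is 37 greater than or equal to 43?
  37 < 43, so condition is false
Branch taken: No

No


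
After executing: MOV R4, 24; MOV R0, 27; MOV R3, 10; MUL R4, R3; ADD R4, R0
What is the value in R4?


Register state trace:
  MOV R4, 24  → R4 = 24
  MOV R0, 27  → R0 = 27
  MOV R3, 10  → R3 = 10
  MUL R4, R3  → R4 = 24 * 10 = 240
  ADD R4, R0  → R4 = 240 + 27 = 267
Final: R4 = 267

267


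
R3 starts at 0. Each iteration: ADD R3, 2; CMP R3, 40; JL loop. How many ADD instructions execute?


Loop trace (R3 starts at 0, target 40, step 2):
  ADD #1: R3 = 0 + 2 = 2  → 2 < 40, loop
  ADD #2: R3 = 2 + 2 = 4  → 4 < 40, loop
  ADD #3: R3 = 4 + 2 = 6  → 6 < 40, loop
  ADD #4: R3 = 6 + 2 = 8  → 8 < 40, loop
  ADD #5: R3 = 8 + 2 = 10  → 10 < 40, loop
  ADD #6: R3 = 10 + 2 = 12  → 12 < 40, loop
  ADD #7: R3 = 12 + 2 = 14  → 14 < 40, loop
  ADD #8: R3 = 14 + 2 = 16  → 16 < 40, loop
  ADD #9: R3 = 16 + 2 = 18  → 18 < 40, loop
  ADD #10: R3 = 18 + 2 = 20  → 20 < 40, loop
  ADD #11: R3 = 20 + 2 = 22  → 22 < 40, loop
  ADD #12: R3 = 22 + 2 = 24  → 24 < 40, loop
  ADD #13: R3 = 24 + 2 = 26  → 26 < 40, loop
  ADD #14: R3 = 26 + 2 = 28  → 28 < 40, loop
  ADD #15: R3 = 28 + 2 = 30  → 30 < 40, loop
  ADD #16: R3 = 30 + 2 = 32  → 32 < 40, loop
  ADD #17: R3 = 32 + 2 = 34  → 34 < 40, loop
  ADD #18: R3 = 34 + 2 = 36  → 36 < 40, loop
  ADD #19: R3 = 36 + 2 = 38  → 38 < 40, loop
  ADD #20: R3 = 38 + 2 = 40  → 40 >= 40, exit
Total ADD instructions: 20

20


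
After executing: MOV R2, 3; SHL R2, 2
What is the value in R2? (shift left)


Register state trace:
  MOV R2, 3  → R2 = 3
  SHL R2, 2  → R2 = 3 << 2 = 3 * 2^2 = 12
Final: R2 = 12

12


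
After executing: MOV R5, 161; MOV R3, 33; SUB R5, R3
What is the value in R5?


Register state trace:
  MOV R5, 161  → R5 = 161
  MOV R3, 33  → R3 = 33
  SUB R5, R3  → R5 = 161 - 33 = 128
Final: R5 = 128

128


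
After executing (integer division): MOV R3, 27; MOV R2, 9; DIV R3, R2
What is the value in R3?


Register state trace:
  MOV R3, 27  → R3 = 27
  MOV R2, 9  → R2 = 9
  DIV R3, R2  → R3 = 27 // 9 = 3
Final: R3 = 3

3


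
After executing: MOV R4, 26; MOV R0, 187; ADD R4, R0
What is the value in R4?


Register state trace:
  MOV R4, 26  → R4 = 26
  MOV R0, 187  → R0 = 187
  ADD R4, R0  → R4 = 26 + 187 = 213
Final: R4 = 213

213


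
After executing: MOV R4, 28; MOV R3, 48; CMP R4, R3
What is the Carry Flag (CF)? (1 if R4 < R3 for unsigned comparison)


Register state trace:
  MOV R4, 28  → R4 = 28
  MOV R3, 48  → R3 = 48
  CMP R4, R3  → unsigned 28 - 48: borrow occurs
  28 < 48, so CF = 1
CF = 1

1


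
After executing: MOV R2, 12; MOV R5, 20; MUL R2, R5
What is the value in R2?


Register state trace:
  MOV R2, 12  → R2 = 12
  MOV R5, 20  → R5 = 20
  MUL R2, R5  → R2 = 12 * 20 = 240
Final: R2 = 240

240


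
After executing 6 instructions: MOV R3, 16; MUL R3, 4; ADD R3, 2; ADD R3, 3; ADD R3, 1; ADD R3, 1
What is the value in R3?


Register state trace:
  MOV R3, 16  → R3 = 16
  MUL R3, 4  → R3 = 16 * 4 = 64
  ADD R3, 2  → R3 = 64 + 2 = 66
  ADD R3, 3  → R3 = 66 + 3 = 69
  ADD R3, 1  → R3 = 69 + 1 = 70
  ADD R3, 1  → R3 = 70 + 1 = 71
Final: R3 = 71

71


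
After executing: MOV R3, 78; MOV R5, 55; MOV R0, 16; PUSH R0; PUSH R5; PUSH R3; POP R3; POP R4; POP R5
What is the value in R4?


Stack trace (top is rightmost):
  MOV R3, 78  → R3 = 78
  MOV R5, 55  → R5 = 55
  MOV R0, 16  → R0 = 16
  PUSH R0  → stack: [16]
  PUSH R5  → stack: [16, 55]
  PUSH R3  → stack: [16, 55, 78]
  POP R3  → R3 = 78, stack: [16, 55]
  POP R4  → R4 = 55, stack: [16]
  POP R5  → R5 = 16, stack: []
Final: R4 = 55

55


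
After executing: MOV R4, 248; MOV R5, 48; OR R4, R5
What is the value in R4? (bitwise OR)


Register state trace:
  MOV R4, 248  → R4 = 248 (0b11111000)
  MOV R5, 48  → R5 = 48 (0b00110000)
  OR R4, R5   → R4 = 248 OR 48 = 248 (0b11111000)
Final: R4 = 248

248


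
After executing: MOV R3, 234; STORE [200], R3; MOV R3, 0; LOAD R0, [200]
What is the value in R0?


Register and memory trace:
  MOV R3, 234  → R3 = 234
  STORE [200], R3  → mem[200] = 234
  MOV R3, 0  → R3 = 0
  LOAD R0, [200]  → R0 = mem[200] = 234
Final: R0 = 234

234


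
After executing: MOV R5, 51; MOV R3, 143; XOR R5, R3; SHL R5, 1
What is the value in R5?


Register state trace:
  MOV R5, 51  → R5 = 51 (0b00110011)
  MOV R3, 143  → R3 = 143 (0b10001111)
  XOR R5, R3  → R5 = 51 XOR 143 = 188 (0b10111100)
  SHL R5, 1  → R5 = 188 << 1 = 376
Final: R5 = 376

376


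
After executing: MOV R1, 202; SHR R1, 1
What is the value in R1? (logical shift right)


Register state trace:
  MOV R1, 202  → R1 = 202
  SHR R1, 1  → R1 = 202 >> 1 = 202 // 2^1 = 101
Final: R1 = 101

101


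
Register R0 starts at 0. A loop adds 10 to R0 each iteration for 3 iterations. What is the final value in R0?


Starting value: R0 = 0
  Iter 1: R0 = 0 + 10 = 10
  Iter 2: R0 = 10 + 10 = 20
  Iter 3: R0 = 20 + 10 = 30
Final: R0 = 30

30


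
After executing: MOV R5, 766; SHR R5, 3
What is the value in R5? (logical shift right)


Register state trace:
  MOV R5, 766  → R5 = 766
  SHR R5, 3  → R5 = 766 >> 3 = 766 // 2^3 = 95
Final: R5 = 95

95


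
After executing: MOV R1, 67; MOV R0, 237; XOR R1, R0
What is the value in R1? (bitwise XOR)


Register state trace:
  MOV R1, 67  → R1 = 67 (0b01000011)
  MOV R0, 237  → R0 = 237 (0b11101101)
  XOR R1, R0  → R1 = 67 XOR 237 = 174 (0b10101110)
Final: R1 = 174

174


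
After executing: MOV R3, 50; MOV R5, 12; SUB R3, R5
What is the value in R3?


Register state trace:
  MOV R3, 50  → R3 = 50
  MOV R5, 12  → R5 = 12
  SUB R3, R5  → R3 = 50 - 12 = 38
Final: R3 = 38

38


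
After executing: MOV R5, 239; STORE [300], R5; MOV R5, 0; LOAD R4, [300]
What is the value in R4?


Register and memory trace:
  MOV R5, 239  → R5 = 239
  STORE [300], R5  → mem[300] = 239
  MOV R5, 0  → R5 = 0
  LOAD R4, [300]  → R4 = mem[300] = 239
Final: R4 = 239

239


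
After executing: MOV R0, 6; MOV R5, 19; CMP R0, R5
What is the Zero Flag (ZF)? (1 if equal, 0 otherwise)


Register state trace:
  MOV R0, 6  → R0 = 6
  MOV R5, 19  → R5 = 19
  CMP R0, R5  → computes 6 - 19 = -13
  Result is nonzero, so values are not equal
ZF = 0

0


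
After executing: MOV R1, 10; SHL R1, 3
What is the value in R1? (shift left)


Register state trace:
  MOV R1, 10  → R1 = 10
  SHL R1, 3  → R1 = 10 << 3 = 10 * 2^3 = 80
Final: R1 = 80

80


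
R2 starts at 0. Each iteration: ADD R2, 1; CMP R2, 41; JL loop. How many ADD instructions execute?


Loop trace (R2 starts at 0, target 41, step 1):
  ADD #1: R2 = 0 + 1 = 1  → 1 < 41, loop
  ADD #2: R2 = 1 + 1 = 2  → 2 < 41, loop
  ADD #3: R2 = 2 + 1 = 3  → 3 < 41, loop
  ADD #4: R2 = 3 + 1 = 4  → 4 < 41, loop
  ADD #5: R2 = 4 + 1 = 5  → 5 < 41, loop
  ADD #6: R2 = 5 + 1 = 6  → 6 < 41, loop
  ADD #7: R2 = 6 + 1 = 7  → 7 < 41, loop
  ADD #8: R2 = 7 + 1 = 8  → 8 < 41, loop
  ADD #9: R2 = 8 + 1 = 9  → 9 < 41, loop
  ADD #10: R2 = 9 + 1 = 10  → 10 < 41, loop
  ADD #11: R2 = 10 + 1 = 11  → 11 < 41, loop
  ADD #12: R2 = 11 + 1 = 12  → 12 < 41, loop
  ADD #13: R2 = 12 + 1 = 13  → 13 < 41, loop
  ADD #14: R2 = 13 + 1 = 14  → 14 < 41, loop
  ADD #15: R2 = 14 + 1 = 15  → 15 < 41, loop
  ADD #16: R2 = 15 + 1 = 16  → 16 < 41, loop
  ADD #17: R2 = 16 + 1 = 17  → 17 < 41, loop
  ADD #18: R2 = 17 + 1 = 18  → 18 < 41, loop
  ADD #19: R2 = 18 + 1 = 19  → 19 < 41, loop
  ADD #20: R2 = 19 + 1 = 20  → 20 < 41, loop
  ADD #21: R2 = 20 + 1 = 21  → 21 < 41, loop
  ADD #22: R2 = 21 + 1 = 22  → 22 < 41, loop
  ADD #23: R2 = 22 + 1 = 23  → 23 < 41, loop
  ADD #24: R2 = 23 + 1 = 24  → 24 < 41, loop
  ADD #25: R2 = 24 + 1 = 25  → 25 < 41, loop
  ADD #26: R2 = 25 + 1 = 26  → 26 < 41, loop
  ADD #27: R2 = 26 + 1 = 27  → 27 < 41, loop
  ADD #28: R2 = 27 + 1 = 28  → 28 < 41, loop
  ADD #29: R2 = 28 + 1 = 29  → 29 < 41, loop
  ADD #30: R2 = 29 + 1 = 30  → 30 < 41, loop
  ADD #31: R2 = 30 + 1 = 31  → 31 < 41, loop
  ADD #32: R2 = 31 + 1 = 32  → 32 < 41, loop
  ADD #33: R2 = 32 + 1 = 33  → 33 < 41, loop
  ADD #34: R2 = 33 + 1 = 34  → 34 < 41, loop
  ADD #35: R2 = 34 + 1 = 35  → 35 < 41, loop
  ADD #36: R2 = 35 + 1 = 36  → 36 < 41, loop
  ADD #37: R2 = 36 + 1 = 37  → 37 < 41, loop
  ADD #38: R2 = 37 + 1 = 38  → 38 < 41, loop
  ADD #39: R2 = 38 + 1 = 39  → 39 < 41, loop
  ADD #40: R2 = 39 + 1 = 40  → 40 < 41, loop
  ADD #41: R2 = 40 + 1 = 41  → 41 >= 41, exit
Total ADD instructions: 41

41


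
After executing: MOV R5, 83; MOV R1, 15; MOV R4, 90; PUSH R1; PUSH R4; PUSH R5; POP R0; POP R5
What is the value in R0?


Stack trace (top is rightmost):
  MOV R5, 83  → R5 = 83
  MOV R1, 15  → R1 = 15
  MOV R4, 90  → R4 = 90
  PUSH R1  → stack: [15]
  PUSH R4  → stack: [15, 90]
  PUSH R5  → stack: [15, 90, 83]
  POP R0  → R0 = 83, stack: [15, 90]
  POP R5  → R5 = 90, stack: [15]
Final: R0 = 83

83


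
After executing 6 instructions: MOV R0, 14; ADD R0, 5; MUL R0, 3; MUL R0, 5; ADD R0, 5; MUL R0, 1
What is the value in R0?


Register state trace:
  MOV R0, 14  → R0 = 14
  ADD R0, 5  → R0 = 14 + 5 = 19
  MUL R0, 3  → R0 = 19 * 3 = 57
  MUL R0, 5  → R0 = 57 * 5 = 285
  ADD R0, 5  → R0 = 285 + 5 = 290
  MUL R0, 1  → R0 = 290 * 1 = 290
Final: R0 = 290

290


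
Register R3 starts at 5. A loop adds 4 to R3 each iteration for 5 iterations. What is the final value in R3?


Starting value: R3 = 5
  Iter 1: R3 = 5 + 4 = 9
  Iter 2: R3 = 9 + 4 = 13
  Iter 3: R3 = 13 + 4 = 17
  Iter 4: R3 = 17 + 4 = 21
  Iter 5: R3 = 21 + 4 = 25
Final: R3 = 25

25


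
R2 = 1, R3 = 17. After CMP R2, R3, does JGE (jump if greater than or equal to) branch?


Trace:
  R2 = 1, R3 = 17
  CMP R2, R3  → compares 1 vs 17
  JGE checks: is 1 greater than or equal to 17?
  1 < 17, so condition is false
Branch taken: No

No


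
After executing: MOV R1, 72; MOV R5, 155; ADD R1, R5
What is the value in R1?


Register state trace:
  MOV R1, 72  → R1 = 72
  MOV R5, 155  → R5 = 155
  ADD R1, R5  → R1 = 72 + 155 = 227
Final: R1 = 227

227


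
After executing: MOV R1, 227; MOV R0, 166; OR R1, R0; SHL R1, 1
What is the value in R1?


Register state trace:
  MOV R1, 227  → R1 = 227 (0b11100011)
  MOV R0, 166  → R0 = 166 (0b10100110)
  OR R1, R0  → R1 = 227 OR 166 = 231 (0b11100111)
  SHL R1, 1  → R1 = 231 << 1 = 462
Final: R1 = 462

462
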